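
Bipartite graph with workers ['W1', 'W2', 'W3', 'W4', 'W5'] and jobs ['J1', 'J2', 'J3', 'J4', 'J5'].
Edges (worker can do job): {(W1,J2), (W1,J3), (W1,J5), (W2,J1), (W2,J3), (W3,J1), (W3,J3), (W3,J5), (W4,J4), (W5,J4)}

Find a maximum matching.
Matching: {(W1,J3), (W2,J1), (W3,J5), (W5,J4)}

Maximum matching (size 4):
  W1 → J3
  W2 → J1
  W3 → J5
  W5 → J4

Each worker is assigned to at most one job, and each job to at most one worker.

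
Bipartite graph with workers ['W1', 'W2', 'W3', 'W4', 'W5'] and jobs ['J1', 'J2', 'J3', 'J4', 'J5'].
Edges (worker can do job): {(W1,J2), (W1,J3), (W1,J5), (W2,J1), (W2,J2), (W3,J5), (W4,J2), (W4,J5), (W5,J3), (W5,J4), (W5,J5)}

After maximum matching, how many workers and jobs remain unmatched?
Unmatched: 0 workers, 0 jobs

Maximum matching size: 5
Workers: 5 total, 5 matched, 0 unmatched
Jobs: 5 total, 5 matched, 0 unmatched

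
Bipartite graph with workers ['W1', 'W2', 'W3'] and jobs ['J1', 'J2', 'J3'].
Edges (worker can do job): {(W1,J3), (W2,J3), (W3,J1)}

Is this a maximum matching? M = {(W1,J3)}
No, size 1 is not maximum

Proposed matching has size 1.
Maximum matching size for this graph: 2.

This is NOT maximum - can be improved to size 2.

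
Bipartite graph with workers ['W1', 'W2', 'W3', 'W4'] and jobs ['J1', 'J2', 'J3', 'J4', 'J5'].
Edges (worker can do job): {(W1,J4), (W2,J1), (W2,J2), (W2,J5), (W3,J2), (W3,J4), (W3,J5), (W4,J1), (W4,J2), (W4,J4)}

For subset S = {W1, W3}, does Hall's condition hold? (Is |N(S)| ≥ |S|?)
Yes: |N(S)| = 3, |S| = 2

Subset S = {W1, W3}
Neighbors N(S) = {J2, J4, J5}

|N(S)| = 3, |S| = 2
Hall's condition: |N(S)| ≥ |S| is satisfied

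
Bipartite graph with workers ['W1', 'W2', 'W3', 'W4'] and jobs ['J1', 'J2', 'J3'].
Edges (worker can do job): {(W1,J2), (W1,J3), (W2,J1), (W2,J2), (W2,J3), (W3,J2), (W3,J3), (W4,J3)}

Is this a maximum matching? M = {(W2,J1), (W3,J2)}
No, size 2 is not maximum

Proposed matching has size 2.
Maximum matching size for this graph: 3.

This is NOT maximum - can be improved to size 3.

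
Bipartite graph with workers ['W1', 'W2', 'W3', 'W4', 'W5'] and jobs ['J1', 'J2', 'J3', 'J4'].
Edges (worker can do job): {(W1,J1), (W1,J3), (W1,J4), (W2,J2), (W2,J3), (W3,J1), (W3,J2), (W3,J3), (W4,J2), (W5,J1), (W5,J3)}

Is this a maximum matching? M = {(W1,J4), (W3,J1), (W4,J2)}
No, size 3 is not maximum

Proposed matching has size 3.
Maximum matching size for this graph: 4.

This is NOT maximum - can be improved to size 4.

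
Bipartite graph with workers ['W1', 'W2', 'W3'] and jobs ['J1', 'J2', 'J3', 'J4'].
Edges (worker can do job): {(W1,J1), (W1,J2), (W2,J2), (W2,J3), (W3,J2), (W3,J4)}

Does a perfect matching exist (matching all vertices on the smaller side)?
Yes, perfect matching exists (size 3)

Perfect matching: {(W1,J1), (W2,J3), (W3,J2)}
All 3 vertices on the smaller side are matched.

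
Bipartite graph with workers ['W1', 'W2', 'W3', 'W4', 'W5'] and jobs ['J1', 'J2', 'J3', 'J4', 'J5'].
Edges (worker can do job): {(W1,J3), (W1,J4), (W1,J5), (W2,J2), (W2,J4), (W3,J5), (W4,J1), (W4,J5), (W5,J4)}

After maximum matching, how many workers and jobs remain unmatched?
Unmatched: 0 workers, 0 jobs

Maximum matching size: 5
Workers: 5 total, 5 matched, 0 unmatched
Jobs: 5 total, 5 matched, 0 unmatched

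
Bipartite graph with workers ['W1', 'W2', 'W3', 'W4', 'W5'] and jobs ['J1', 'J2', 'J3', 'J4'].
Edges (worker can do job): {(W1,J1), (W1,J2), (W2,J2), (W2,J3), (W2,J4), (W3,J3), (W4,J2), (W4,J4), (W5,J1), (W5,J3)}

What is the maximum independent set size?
Maximum independent set = 5

By König's theorem:
- Min vertex cover = Max matching = 4
- Max independent set = Total vertices - Min vertex cover
- Max independent set = 9 - 4 = 5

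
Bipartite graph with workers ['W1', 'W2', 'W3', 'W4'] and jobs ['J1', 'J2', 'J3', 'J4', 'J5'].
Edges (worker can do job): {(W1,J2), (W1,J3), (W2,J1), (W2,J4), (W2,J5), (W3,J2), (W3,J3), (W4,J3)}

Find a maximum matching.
Matching: {(W2,J4), (W3,J2), (W4,J3)}

Maximum matching (size 3):
  W2 → J4
  W3 → J2
  W4 → J3

Each worker is assigned to at most one job, and each job to at most one worker.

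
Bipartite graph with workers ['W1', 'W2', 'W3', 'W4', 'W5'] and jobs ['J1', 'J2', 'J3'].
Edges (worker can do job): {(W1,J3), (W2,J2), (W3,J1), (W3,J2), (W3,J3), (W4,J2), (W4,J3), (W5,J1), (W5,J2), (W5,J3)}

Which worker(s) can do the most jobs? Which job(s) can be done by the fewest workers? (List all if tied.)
Most versatile: W3, W5 (3 jobs); Least covered: J1 (2 workers)

Worker degrees (jobs they can do): W1:1, W2:1, W3:3, W4:2, W5:3
Job degrees (workers who can do it): J1:2, J2:4, J3:4

Maximum worker degree is 3, achieved by: W3, W5
Minimum job degree is 2, achieved by: J1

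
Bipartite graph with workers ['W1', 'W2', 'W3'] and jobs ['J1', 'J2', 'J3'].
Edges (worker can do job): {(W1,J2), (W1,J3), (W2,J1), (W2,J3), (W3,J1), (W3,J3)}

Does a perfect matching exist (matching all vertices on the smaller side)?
Yes, perfect matching exists (size 3)

Perfect matching: {(W1,J2), (W2,J1), (W3,J3)}
All 3 vertices on the smaller side are matched.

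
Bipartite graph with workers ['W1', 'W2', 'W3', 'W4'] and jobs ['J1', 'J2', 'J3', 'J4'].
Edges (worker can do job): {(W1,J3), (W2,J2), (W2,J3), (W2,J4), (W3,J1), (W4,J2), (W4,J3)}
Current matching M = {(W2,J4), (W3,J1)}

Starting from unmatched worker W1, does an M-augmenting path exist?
Yes: W1 → J3

An M-augmenting path alternates non-matching / matching edges, starting and ending at unmatched vertices.
Path: W1 → J3
(J3 is unmatched in M, so the path is augmenting.)
Flipping edges along this path would increase |M| from 2 to 3.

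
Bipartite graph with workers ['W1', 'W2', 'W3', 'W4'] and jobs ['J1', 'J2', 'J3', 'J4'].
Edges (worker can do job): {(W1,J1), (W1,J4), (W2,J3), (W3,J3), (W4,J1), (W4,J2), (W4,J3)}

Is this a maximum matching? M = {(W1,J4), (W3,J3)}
No, size 2 is not maximum

Proposed matching has size 2.
Maximum matching size for this graph: 3.

This is NOT maximum - can be improved to size 3.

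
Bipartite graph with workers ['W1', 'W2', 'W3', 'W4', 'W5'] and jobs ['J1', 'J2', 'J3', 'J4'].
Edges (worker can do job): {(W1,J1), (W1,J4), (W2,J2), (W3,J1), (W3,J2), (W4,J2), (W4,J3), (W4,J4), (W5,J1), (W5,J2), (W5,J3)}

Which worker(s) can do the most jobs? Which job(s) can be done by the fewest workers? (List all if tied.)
Most versatile: W4, W5 (3 jobs); Least covered: J3, J4 (2 workers)

Worker degrees (jobs they can do): W1:2, W2:1, W3:2, W4:3, W5:3
Job degrees (workers who can do it): J1:3, J2:4, J3:2, J4:2

Maximum worker degree is 3, achieved by: W4, W5
Minimum job degree is 2, achieved by: J3, J4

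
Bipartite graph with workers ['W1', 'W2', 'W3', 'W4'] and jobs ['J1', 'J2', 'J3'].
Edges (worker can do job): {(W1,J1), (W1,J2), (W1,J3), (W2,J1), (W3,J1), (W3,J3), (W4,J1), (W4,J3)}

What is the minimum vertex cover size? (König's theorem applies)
Minimum vertex cover size = 3

By König's theorem: in bipartite graphs,
min vertex cover = max matching = 3

Maximum matching has size 3, so minimum vertex cover also has size 3.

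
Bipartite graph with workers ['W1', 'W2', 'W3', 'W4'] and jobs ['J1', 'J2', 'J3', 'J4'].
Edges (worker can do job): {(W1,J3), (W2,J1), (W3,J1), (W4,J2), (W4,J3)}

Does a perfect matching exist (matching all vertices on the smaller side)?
No, maximum matching has size 3 < 4

Maximum matching has size 3, need 4 for perfect matching.
Unmatched workers: ['W2']
Unmatched jobs: ['J4']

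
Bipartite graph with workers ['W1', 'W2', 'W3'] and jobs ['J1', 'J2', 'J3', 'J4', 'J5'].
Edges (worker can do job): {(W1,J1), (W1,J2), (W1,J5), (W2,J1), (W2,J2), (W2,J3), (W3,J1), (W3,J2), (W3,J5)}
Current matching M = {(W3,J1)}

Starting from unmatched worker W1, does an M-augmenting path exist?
Yes: W1 → J1 → W3 → J5

An M-augmenting path alternates non-matching / matching edges, starting and ending at unmatched vertices.
Path: W1 → J1 → W3 → J5
(J5 is unmatched in M, so the path is augmenting.)
Flipping edges along this path would increase |M| from 1 to 2.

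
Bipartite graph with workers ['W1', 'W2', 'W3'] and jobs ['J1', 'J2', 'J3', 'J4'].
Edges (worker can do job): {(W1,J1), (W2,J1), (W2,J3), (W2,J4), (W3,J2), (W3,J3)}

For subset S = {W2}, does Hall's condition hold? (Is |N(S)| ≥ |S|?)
Yes: |N(S)| = 3, |S| = 1

Subset S = {W2}
Neighbors N(S) = {J1, J3, J4}

|N(S)| = 3, |S| = 1
Hall's condition: |N(S)| ≥ |S| is satisfied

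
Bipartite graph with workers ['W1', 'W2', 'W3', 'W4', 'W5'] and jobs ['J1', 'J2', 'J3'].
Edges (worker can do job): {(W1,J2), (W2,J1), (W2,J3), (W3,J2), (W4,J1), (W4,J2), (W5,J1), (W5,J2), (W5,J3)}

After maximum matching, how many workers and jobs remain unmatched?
Unmatched: 2 workers, 0 jobs

Maximum matching size: 3
Workers: 5 total, 3 matched, 2 unmatched
Jobs: 3 total, 3 matched, 0 unmatched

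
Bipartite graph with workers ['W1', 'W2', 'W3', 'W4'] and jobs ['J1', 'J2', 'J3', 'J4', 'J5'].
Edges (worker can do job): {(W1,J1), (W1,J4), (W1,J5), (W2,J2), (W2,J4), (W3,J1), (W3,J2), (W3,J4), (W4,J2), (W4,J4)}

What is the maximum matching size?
Maximum matching size = 4

Maximum matching: {(W1,J5), (W2,J2), (W3,J1), (W4,J4)}
Size: 4

This assigns 4 workers to 4 distinct jobs.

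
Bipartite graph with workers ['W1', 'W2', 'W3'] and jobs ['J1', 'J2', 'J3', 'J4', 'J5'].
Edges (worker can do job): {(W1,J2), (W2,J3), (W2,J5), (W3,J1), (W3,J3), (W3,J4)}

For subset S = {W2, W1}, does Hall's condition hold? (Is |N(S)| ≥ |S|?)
Yes: |N(S)| = 3, |S| = 2

Subset S = {W2, W1}
Neighbors N(S) = {J2, J3, J5}

|N(S)| = 3, |S| = 2
Hall's condition: |N(S)| ≥ |S| is satisfied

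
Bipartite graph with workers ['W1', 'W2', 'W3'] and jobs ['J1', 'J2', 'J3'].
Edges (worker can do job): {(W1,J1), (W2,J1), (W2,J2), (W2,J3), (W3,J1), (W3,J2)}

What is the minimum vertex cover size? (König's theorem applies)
Minimum vertex cover size = 3

By König's theorem: in bipartite graphs,
min vertex cover = max matching = 3

Maximum matching has size 3, so minimum vertex cover also has size 3.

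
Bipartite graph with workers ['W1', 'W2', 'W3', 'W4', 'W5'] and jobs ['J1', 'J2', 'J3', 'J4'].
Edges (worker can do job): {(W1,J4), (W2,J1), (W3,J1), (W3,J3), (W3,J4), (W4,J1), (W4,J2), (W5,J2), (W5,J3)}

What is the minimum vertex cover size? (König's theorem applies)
Minimum vertex cover size = 4

By König's theorem: in bipartite graphs,
min vertex cover = max matching = 4

Maximum matching has size 4, so minimum vertex cover also has size 4.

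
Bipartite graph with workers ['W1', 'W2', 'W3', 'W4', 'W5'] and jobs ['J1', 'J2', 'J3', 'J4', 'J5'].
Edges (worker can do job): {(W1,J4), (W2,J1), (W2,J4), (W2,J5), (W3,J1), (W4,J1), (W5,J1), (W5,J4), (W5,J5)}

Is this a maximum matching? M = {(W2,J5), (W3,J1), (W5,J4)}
Yes, size 3 is maximum

Proposed matching has size 3.
Maximum matching size for this graph: 3.

This is a maximum matching.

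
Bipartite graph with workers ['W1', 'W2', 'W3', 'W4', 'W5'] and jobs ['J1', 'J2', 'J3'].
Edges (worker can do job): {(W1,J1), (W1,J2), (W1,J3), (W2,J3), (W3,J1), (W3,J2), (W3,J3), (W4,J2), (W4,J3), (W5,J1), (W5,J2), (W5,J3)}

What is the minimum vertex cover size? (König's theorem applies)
Minimum vertex cover size = 3

By König's theorem: in bipartite graphs,
min vertex cover = max matching = 3

Maximum matching has size 3, so minimum vertex cover also has size 3.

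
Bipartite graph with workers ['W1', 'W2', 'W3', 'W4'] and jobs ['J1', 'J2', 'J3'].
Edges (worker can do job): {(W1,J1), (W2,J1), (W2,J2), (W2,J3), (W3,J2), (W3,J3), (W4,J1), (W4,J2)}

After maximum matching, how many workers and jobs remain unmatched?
Unmatched: 1 workers, 0 jobs

Maximum matching size: 3
Workers: 4 total, 3 matched, 1 unmatched
Jobs: 3 total, 3 matched, 0 unmatched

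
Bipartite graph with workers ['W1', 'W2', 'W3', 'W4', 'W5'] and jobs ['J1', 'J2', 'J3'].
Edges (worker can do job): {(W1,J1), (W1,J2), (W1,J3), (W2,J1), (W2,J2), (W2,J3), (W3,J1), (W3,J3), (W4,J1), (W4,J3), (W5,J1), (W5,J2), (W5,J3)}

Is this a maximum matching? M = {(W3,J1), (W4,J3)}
No, size 2 is not maximum

Proposed matching has size 2.
Maximum matching size for this graph: 3.

This is NOT maximum - can be improved to size 3.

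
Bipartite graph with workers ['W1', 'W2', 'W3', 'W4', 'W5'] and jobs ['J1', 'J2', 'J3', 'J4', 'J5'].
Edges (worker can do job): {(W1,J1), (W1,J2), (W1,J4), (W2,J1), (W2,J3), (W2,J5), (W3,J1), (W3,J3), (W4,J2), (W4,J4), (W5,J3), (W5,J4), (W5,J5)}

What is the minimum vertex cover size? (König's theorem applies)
Minimum vertex cover size = 5

By König's theorem: in bipartite graphs,
min vertex cover = max matching = 5

Maximum matching has size 5, so minimum vertex cover also has size 5.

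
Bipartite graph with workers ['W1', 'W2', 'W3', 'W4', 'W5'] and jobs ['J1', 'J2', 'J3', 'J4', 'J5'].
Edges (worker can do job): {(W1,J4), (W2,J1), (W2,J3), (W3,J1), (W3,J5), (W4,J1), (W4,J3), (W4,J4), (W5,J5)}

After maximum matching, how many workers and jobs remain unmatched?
Unmatched: 1 workers, 1 jobs

Maximum matching size: 4
Workers: 5 total, 4 matched, 1 unmatched
Jobs: 5 total, 4 matched, 1 unmatched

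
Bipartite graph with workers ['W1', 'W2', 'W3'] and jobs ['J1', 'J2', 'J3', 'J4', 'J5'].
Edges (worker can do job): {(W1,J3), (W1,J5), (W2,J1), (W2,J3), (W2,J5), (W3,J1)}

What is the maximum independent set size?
Maximum independent set = 5

By König's theorem:
- Min vertex cover = Max matching = 3
- Max independent set = Total vertices - Min vertex cover
- Max independent set = 8 - 3 = 5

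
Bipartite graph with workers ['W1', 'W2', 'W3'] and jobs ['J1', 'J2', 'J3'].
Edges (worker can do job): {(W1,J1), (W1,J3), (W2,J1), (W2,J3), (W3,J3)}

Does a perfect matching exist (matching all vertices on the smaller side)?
No, maximum matching has size 2 < 3

Maximum matching has size 2, need 3 for perfect matching.
Unmatched workers: ['W2']
Unmatched jobs: ['J2']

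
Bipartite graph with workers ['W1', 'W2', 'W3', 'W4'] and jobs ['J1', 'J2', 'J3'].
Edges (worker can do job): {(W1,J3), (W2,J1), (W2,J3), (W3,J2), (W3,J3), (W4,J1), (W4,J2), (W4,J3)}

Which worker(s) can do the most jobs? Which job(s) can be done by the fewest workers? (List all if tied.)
Most versatile: W4 (3 jobs); Least covered: J1, J2 (2 workers)

Worker degrees (jobs they can do): W1:1, W2:2, W3:2, W4:3
Job degrees (workers who can do it): J1:2, J2:2, J3:4

Maximum worker degree is 3, achieved by: W4
Minimum job degree is 2, achieved by: J1, J2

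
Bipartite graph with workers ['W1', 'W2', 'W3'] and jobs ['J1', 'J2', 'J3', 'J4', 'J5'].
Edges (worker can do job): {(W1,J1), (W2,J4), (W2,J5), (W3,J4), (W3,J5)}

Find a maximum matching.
Matching: {(W1,J1), (W2,J4), (W3,J5)}

Maximum matching (size 3):
  W1 → J1
  W2 → J4
  W3 → J5

Each worker is assigned to at most one job, and each job to at most one worker.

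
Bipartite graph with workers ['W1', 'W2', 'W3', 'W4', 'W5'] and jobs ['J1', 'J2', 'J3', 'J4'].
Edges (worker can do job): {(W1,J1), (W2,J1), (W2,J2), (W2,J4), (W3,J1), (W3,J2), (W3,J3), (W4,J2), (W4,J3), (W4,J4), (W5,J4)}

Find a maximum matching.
Matching: {(W1,J1), (W3,J2), (W4,J3), (W5,J4)}

Maximum matching (size 4):
  W1 → J1
  W3 → J2
  W4 → J3
  W5 → J4

Each worker is assigned to at most one job, and each job to at most one worker.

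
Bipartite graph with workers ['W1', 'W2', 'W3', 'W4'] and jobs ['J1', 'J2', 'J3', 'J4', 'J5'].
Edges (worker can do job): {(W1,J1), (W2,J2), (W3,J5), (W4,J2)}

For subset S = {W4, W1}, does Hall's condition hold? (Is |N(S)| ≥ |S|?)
Yes: |N(S)| = 2, |S| = 2

Subset S = {W4, W1}
Neighbors N(S) = {J1, J2}

|N(S)| = 2, |S| = 2
Hall's condition: |N(S)| ≥ |S| is satisfied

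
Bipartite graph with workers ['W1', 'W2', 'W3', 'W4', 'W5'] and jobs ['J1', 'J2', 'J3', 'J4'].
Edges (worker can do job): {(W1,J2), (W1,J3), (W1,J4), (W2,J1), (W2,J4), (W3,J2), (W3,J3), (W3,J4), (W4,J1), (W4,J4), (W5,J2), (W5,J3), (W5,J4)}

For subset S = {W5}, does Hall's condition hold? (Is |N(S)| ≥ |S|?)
Yes: |N(S)| = 3, |S| = 1

Subset S = {W5}
Neighbors N(S) = {J2, J3, J4}

|N(S)| = 3, |S| = 1
Hall's condition: |N(S)| ≥ |S| is satisfied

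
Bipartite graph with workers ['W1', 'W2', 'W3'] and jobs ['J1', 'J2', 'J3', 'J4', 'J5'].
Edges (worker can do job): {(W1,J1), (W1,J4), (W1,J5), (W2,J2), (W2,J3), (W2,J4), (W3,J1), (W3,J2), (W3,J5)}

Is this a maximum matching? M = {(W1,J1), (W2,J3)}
No, size 2 is not maximum

Proposed matching has size 2.
Maximum matching size for this graph: 3.

This is NOT maximum - can be improved to size 3.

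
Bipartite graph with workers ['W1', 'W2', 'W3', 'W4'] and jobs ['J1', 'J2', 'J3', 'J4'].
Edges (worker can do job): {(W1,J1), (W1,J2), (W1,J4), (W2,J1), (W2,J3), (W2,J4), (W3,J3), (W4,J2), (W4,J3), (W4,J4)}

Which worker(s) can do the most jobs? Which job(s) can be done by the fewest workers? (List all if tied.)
Most versatile: W1, W2, W4 (3 jobs); Least covered: J1, J2 (2 workers)

Worker degrees (jobs they can do): W1:3, W2:3, W3:1, W4:3
Job degrees (workers who can do it): J1:2, J2:2, J3:3, J4:3

Maximum worker degree is 3, achieved by: W1, W2, W4
Minimum job degree is 2, achieved by: J1, J2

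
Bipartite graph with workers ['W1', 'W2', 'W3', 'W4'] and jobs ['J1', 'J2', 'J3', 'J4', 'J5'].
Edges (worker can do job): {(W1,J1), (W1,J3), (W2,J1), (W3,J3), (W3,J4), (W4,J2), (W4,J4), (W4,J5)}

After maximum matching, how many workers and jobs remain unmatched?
Unmatched: 0 workers, 1 jobs

Maximum matching size: 4
Workers: 4 total, 4 matched, 0 unmatched
Jobs: 5 total, 4 matched, 1 unmatched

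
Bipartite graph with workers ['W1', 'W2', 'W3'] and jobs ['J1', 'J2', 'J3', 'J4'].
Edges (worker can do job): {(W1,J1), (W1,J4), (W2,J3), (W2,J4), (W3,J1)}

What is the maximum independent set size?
Maximum independent set = 4

By König's theorem:
- Min vertex cover = Max matching = 3
- Max independent set = Total vertices - Min vertex cover
- Max independent set = 7 - 3 = 4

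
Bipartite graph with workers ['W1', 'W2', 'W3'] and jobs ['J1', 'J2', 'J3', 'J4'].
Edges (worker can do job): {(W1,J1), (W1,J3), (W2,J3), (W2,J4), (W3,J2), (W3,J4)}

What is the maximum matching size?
Maximum matching size = 3

Maximum matching: {(W1,J3), (W2,J4), (W3,J2)}
Size: 3

This assigns 3 workers to 3 distinct jobs.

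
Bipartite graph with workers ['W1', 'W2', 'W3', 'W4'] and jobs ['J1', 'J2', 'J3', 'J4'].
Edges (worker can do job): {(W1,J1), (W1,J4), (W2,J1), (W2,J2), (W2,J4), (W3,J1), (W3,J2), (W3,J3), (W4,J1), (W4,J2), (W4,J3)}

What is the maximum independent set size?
Maximum independent set = 4

By König's theorem:
- Min vertex cover = Max matching = 4
- Max independent set = Total vertices - Min vertex cover
- Max independent set = 8 - 4 = 4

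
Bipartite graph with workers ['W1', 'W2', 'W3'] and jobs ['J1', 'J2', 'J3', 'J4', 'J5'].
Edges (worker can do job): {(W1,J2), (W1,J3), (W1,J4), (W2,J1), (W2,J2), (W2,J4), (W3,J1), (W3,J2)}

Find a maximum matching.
Matching: {(W1,J3), (W2,J1), (W3,J2)}

Maximum matching (size 3):
  W1 → J3
  W2 → J1
  W3 → J2

Each worker is assigned to at most one job, and each job to at most one worker.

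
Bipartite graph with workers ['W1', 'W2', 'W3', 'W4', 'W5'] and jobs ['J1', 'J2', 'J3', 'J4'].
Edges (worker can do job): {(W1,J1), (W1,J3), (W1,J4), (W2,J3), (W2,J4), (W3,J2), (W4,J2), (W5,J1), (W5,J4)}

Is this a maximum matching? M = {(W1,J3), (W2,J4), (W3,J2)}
No, size 3 is not maximum

Proposed matching has size 3.
Maximum matching size for this graph: 4.

This is NOT maximum - can be improved to size 4.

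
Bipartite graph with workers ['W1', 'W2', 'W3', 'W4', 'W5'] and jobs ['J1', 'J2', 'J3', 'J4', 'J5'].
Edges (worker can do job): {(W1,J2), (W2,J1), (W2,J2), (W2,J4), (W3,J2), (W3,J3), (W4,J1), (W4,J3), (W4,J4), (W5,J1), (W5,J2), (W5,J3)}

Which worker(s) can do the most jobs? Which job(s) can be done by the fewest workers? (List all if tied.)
Most versatile: W2, W4, W5 (3 jobs); Least covered: J5 (0 workers)

Worker degrees (jobs they can do): W1:1, W2:3, W3:2, W4:3, W5:3
Job degrees (workers who can do it): J1:3, J2:4, J3:3, J4:2, J5:0

Maximum worker degree is 3, achieved by: W2, W4, W5
Minimum job degree is 0, achieved by: J5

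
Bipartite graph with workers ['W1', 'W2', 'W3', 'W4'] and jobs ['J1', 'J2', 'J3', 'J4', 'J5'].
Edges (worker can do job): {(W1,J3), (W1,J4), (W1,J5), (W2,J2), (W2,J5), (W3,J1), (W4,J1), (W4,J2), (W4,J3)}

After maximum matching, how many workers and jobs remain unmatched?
Unmatched: 0 workers, 1 jobs

Maximum matching size: 4
Workers: 4 total, 4 matched, 0 unmatched
Jobs: 5 total, 4 matched, 1 unmatched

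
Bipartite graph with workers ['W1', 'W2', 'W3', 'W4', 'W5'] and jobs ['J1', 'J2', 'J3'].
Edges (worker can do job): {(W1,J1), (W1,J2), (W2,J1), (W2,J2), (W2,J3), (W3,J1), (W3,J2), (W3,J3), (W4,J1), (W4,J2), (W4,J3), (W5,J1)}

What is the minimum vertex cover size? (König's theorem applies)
Minimum vertex cover size = 3

By König's theorem: in bipartite graphs,
min vertex cover = max matching = 3

Maximum matching has size 3, so minimum vertex cover also has size 3.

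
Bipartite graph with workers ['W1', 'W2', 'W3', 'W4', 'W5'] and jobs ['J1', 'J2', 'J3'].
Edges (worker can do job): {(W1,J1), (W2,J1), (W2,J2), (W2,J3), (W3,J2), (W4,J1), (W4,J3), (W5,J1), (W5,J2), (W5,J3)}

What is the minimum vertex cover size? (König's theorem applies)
Minimum vertex cover size = 3

By König's theorem: in bipartite graphs,
min vertex cover = max matching = 3

Maximum matching has size 3, so minimum vertex cover also has size 3.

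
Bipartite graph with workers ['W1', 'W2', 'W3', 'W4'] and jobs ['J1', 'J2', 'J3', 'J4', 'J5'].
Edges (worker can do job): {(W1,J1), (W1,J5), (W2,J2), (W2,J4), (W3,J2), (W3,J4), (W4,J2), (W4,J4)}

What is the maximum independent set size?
Maximum independent set = 6

By König's theorem:
- Min vertex cover = Max matching = 3
- Max independent set = Total vertices - Min vertex cover
- Max independent set = 9 - 3 = 6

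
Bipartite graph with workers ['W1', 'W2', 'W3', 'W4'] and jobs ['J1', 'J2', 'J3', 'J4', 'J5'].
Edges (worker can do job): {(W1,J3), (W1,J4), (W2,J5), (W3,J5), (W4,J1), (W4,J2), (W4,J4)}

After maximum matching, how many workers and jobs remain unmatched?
Unmatched: 1 workers, 2 jobs

Maximum matching size: 3
Workers: 4 total, 3 matched, 1 unmatched
Jobs: 5 total, 3 matched, 2 unmatched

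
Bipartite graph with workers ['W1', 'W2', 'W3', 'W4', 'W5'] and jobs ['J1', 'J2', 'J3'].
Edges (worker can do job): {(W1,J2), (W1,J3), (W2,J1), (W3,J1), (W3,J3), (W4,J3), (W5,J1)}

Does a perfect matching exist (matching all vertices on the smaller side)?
Yes, perfect matching exists (size 3)

Perfect matching: {(W1,J2), (W3,J1), (W4,J3)}
All 3 vertices on the smaller side are matched.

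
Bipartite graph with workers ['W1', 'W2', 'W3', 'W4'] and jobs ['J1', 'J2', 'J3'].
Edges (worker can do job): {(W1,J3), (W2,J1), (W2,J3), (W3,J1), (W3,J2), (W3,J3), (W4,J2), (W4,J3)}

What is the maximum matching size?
Maximum matching size = 3

Maximum matching: {(W1,J3), (W3,J1), (W4,J2)}
Size: 3

This assigns 3 workers to 3 distinct jobs.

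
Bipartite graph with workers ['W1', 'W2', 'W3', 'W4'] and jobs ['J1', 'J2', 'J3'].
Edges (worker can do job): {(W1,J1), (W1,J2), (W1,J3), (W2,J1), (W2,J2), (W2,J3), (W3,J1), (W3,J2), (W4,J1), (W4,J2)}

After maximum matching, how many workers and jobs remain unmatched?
Unmatched: 1 workers, 0 jobs

Maximum matching size: 3
Workers: 4 total, 3 matched, 1 unmatched
Jobs: 3 total, 3 matched, 0 unmatched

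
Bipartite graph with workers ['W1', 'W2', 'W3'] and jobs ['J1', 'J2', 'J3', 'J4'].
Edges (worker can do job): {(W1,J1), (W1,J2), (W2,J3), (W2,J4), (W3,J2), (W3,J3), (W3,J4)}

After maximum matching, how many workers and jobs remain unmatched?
Unmatched: 0 workers, 1 jobs

Maximum matching size: 3
Workers: 3 total, 3 matched, 0 unmatched
Jobs: 4 total, 3 matched, 1 unmatched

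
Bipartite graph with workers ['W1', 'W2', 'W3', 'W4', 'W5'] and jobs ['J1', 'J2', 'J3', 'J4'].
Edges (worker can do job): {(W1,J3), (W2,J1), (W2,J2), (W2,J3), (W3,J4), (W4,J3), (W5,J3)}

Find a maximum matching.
Matching: {(W2,J1), (W3,J4), (W5,J3)}

Maximum matching (size 3):
  W2 → J1
  W3 → J4
  W5 → J3

Each worker is assigned to at most one job, and each job to at most one worker.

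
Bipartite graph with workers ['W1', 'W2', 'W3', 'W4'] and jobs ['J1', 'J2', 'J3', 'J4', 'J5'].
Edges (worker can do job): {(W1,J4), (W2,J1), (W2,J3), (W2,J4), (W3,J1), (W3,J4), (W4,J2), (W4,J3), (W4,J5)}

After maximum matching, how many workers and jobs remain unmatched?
Unmatched: 0 workers, 1 jobs

Maximum matching size: 4
Workers: 4 total, 4 matched, 0 unmatched
Jobs: 5 total, 4 matched, 1 unmatched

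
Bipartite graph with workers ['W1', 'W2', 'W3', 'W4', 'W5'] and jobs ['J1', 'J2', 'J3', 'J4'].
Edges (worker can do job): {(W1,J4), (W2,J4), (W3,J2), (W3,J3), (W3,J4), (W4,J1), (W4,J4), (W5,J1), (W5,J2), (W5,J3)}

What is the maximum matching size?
Maximum matching size = 4

Maximum matching: {(W1,J4), (W3,J3), (W4,J1), (W5,J2)}
Size: 4

This assigns 4 workers to 4 distinct jobs.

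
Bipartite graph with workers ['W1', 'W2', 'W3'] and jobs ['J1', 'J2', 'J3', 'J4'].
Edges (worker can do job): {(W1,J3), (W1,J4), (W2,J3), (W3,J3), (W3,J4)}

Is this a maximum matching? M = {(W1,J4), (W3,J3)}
Yes, size 2 is maximum

Proposed matching has size 2.
Maximum matching size for this graph: 2.

This is a maximum matching.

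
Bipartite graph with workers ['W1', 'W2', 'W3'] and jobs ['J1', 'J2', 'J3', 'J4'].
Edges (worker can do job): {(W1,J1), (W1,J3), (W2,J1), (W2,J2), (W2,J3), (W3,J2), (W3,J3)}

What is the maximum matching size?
Maximum matching size = 3

Maximum matching: {(W1,J1), (W2,J2), (W3,J3)}
Size: 3

This assigns 3 workers to 3 distinct jobs.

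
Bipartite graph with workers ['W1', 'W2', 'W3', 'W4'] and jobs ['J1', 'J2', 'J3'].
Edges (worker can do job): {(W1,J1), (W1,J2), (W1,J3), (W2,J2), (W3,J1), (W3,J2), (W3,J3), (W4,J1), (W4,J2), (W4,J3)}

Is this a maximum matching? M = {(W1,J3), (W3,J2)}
No, size 2 is not maximum

Proposed matching has size 2.
Maximum matching size for this graph: 3.

This is NOT maximum - can be improved to size 3.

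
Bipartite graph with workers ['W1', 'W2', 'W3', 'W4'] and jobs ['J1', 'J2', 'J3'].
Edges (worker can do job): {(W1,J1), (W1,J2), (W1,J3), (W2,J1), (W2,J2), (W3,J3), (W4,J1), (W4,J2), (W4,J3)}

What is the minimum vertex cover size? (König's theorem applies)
Minimum vertex cover size = 3

By König's theorem: in bipartite graphs,
min vertex cover = max matching = 3

Maximum matching has size 3, so minimum vertex cover also has size 3.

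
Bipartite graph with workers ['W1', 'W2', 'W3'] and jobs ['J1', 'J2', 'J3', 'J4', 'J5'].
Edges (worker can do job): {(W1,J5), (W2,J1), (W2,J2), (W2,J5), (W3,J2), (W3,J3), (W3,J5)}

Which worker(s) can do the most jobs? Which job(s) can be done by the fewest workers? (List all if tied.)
Most versatile: W2, W3 (3 jobs); Least covered: J4 (0 workers)

Worker degrees (jobs they can do): W1:1, W2:3, W3:3
Job degrees (workers who can do it): J1:1, J2:2, J3:1, J4:0, J5:3

Maximum worker degree is 3, achieved by: W2, W3
Minimum job degree is 0, achieved by: J4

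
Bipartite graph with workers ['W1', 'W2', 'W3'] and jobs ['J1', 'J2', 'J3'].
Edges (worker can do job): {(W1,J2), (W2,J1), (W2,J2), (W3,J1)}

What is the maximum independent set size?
Maximum independent set = 4

By König's theorem:
- Min vertex cover = Max matching = 2
- Max independent set = Total vertices - Min vertex cover
- Max independent set = 6 - 2 = 4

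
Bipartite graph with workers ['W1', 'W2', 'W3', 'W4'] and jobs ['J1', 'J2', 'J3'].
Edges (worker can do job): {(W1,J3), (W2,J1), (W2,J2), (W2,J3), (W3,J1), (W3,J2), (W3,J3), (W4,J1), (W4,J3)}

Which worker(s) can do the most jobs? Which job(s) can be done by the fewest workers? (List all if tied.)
Most versatile: W2, W3 (3 jobs); Least covered: J2 (2 workers)

Worker degrees (jobs they can do): W1:1, W2:3, W3:3, W4:2
Job degrees (workers who can do it): J1:3, J2:2, J3:4

Maximum worker degree is 3, achieved by: W2, W3
Minimum job degree is 2, achieved by: J2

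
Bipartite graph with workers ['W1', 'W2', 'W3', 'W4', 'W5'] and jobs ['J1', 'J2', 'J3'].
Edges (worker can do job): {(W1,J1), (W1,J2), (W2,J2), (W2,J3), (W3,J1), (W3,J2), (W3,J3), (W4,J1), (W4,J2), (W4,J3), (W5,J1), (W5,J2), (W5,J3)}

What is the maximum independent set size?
Maximum independent set = 5

By König's theorem:
- Min vertex cover = Max matching = 3
- Max independent set = Total vertices - Min vertex cover
- Max independent set = 8 - 3 = 5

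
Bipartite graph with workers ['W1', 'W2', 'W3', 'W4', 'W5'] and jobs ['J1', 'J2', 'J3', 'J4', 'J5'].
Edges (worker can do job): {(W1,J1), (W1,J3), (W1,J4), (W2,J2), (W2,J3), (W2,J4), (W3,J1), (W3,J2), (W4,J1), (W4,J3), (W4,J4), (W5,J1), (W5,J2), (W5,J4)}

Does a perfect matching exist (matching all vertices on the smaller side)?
No, maximum matching has size 4 < 5

Maximum matching has size 4, need 5 for perfect matching.
Unmatched workers: ['W2']
Unmatched jobs: ['J5']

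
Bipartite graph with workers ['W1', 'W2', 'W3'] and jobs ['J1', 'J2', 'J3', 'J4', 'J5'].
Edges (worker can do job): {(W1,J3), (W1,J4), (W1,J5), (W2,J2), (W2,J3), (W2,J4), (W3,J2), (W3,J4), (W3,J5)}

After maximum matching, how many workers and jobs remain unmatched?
Unmatched: 0 workers, 2 jobs

Maximum matching size: 3
Workers: 3 total, 3 matched, 0 unmatched
Jobs: 5 total, 3 matched, 2 unmatched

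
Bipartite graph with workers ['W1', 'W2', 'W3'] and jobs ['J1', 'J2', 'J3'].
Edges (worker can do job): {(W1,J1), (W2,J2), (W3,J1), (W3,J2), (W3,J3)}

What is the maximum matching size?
Maximum matching size = 3

Maximum matching: {(W1,J1), (W2,J2), (W3,J3)}
Size: 3

This assigns 3 workers to 3 distinct jobs.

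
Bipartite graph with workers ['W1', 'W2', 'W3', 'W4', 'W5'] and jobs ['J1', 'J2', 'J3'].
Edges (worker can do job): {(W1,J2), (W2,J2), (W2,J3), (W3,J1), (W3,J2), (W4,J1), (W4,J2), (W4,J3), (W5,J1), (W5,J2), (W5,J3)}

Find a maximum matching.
Matching: {(W3,J1), (W4,J3), (W5,J2)}

Maximum matching (size 3):
  W3 → J1
  W4 → J3
  W5 → J2

Each worker is assigned to at most one job, and each job to at most one worker.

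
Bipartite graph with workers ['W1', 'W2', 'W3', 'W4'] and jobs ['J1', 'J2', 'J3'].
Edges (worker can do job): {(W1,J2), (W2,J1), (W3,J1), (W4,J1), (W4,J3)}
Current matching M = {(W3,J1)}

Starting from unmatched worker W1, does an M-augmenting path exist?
Yes: W1 → J2

An M-augmenting path alternates non-matching / matching edges, starting and ending at unmatched vertices.
Path: W1 → J2
(J2 is unmatched in M, so the path is augmenting.)
Flipping edges along this path would increase |M| from 1 to 2.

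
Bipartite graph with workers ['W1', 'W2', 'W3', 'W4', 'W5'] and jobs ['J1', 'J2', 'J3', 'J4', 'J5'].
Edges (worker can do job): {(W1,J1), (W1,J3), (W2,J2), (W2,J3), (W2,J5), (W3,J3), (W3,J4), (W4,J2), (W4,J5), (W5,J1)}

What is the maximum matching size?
Maximum matching size = 5

Maximum matching: {(W1,J3), (W2,J5), (W3,J4), (W4,J2), (W5,J1)}
Size: 5

This assigns 5 workers to 5 distinct jobs.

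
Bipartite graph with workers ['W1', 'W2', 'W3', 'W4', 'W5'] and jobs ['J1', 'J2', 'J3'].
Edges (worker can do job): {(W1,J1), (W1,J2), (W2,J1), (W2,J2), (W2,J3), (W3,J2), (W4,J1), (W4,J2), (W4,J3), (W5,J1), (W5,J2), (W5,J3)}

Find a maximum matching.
Matching: {(W3,J2), (W4,J3), (W5,J1)}

Maximum matching (size 3):
  W3 → J2
  W4 → J3
  W5 → J1

Each worker is assigned to at most one job, and each job to at most one worker.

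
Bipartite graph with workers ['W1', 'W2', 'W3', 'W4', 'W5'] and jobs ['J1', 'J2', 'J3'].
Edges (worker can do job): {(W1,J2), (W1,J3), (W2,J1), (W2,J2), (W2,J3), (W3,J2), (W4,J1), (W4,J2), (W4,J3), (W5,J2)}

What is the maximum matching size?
Maximum matching size = 3

Maximum matching: {(W2,J1), (W3,J2), (W4,J3)}
Size: 3

This assigns 3 workers to 3 distinct jobs.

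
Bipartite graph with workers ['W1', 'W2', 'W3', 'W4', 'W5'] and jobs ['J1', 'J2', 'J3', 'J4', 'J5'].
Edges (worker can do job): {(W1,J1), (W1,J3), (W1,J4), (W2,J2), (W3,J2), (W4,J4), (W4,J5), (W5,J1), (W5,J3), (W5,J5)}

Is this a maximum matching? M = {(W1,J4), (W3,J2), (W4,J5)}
No, size 3 is not maximum

Proposed matching has size 3.
Maximum matching size for this graph: 4.

This is NOT maximum - can be improved to size 4.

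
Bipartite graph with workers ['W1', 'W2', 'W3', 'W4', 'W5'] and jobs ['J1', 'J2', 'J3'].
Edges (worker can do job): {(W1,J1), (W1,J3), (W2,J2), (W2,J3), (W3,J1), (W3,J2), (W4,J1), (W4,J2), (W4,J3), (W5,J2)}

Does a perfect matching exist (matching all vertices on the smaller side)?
Yes, perfect matching exists (size 3)

Perfect matching: {(W1,J3), (W3,J2), (W4,J1)}
All 3 vertices on the smaller side are matched.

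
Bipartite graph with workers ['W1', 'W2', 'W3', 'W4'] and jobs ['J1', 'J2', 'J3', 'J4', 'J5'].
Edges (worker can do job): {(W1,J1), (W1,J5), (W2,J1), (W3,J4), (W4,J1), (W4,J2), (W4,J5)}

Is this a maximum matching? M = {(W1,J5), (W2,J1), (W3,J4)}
No, size 3 is not maximum

Proposed matching has size 3.
Maximum matching size for this graph: 4.

This is NOT maximum - can be improved to size 4.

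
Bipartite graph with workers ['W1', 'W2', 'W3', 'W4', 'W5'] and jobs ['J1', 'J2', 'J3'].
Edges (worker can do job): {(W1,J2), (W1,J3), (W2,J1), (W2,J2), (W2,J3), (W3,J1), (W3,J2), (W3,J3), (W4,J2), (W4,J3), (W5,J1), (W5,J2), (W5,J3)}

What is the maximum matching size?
Maximum matching size = 3

Maximum matching: {(W3,J2), (W4,J3), (W5,J1)}
Size: 3

This assigns 3 workers to 3 distinct jobs.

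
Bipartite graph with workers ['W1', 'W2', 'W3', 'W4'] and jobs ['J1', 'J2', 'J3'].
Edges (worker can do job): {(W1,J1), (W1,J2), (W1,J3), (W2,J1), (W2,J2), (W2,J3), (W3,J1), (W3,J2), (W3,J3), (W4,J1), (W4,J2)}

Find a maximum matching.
Matching: {(W1,J1), (W3,J3), (W4,J2)}

Maximum matching (size 3):
  W1 → J1
  W3 → J3
  W4 → J2

Each worker is assigned to at most one job, and each job to at most one worker.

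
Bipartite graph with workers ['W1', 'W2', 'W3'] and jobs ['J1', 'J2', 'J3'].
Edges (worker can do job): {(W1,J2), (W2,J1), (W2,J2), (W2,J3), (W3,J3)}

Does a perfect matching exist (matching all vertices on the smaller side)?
Yes, perfect matching exists (size 3)

Perfect matching: {(W1,J2), (W2,J1), (W3,J3)}
All 3 vertices on the smaller side are matched.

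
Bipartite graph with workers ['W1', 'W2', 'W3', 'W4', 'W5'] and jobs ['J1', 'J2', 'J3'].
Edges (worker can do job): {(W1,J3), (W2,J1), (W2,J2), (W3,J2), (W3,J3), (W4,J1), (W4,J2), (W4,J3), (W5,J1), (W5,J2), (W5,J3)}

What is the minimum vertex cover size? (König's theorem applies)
Minimum vertex cover size = 3

By König's theorem: in bipartite graphs,
min vertex cover = max matching = 3

Maximum matching has size 3, so minimum vertex cover also has size 3.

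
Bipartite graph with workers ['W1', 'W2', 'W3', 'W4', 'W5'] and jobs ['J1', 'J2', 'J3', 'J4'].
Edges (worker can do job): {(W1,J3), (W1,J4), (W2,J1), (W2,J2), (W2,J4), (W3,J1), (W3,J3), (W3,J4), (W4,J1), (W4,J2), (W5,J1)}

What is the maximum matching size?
Maximum matching size = 4

Maximum matching: {(W1,J4), (W3,J3), (W4,J2), (W5,J1)}
Size: 4

This assigns 4 workers to 4 distinct jobs.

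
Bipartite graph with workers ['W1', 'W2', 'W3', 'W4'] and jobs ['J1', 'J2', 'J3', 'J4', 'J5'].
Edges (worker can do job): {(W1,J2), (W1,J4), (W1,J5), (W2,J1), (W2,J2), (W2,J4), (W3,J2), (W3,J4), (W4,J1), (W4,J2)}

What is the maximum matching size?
Maximum matching size = 4

Maximum matching: {(W1,J5), (W2,J4), (W3,J2), (W4,J1)}
Size: 4

This assigns 4 workers to 4 distinct jobs.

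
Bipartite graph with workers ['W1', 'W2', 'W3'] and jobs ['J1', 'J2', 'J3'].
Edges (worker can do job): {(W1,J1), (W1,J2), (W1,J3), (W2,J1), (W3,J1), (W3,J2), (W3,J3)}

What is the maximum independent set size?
Maximum independent set = 3

By König's theorem:
- Min vertex cover = Max matching = 3
- Max independent set = Total vertices - Min vertex cover
- Max independent set = 6 - 3 = 3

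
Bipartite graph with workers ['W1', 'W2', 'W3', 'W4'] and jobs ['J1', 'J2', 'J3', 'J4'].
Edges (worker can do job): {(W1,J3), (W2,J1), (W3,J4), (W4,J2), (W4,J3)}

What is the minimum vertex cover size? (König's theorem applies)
Minimum vertex cover size = 4

By König's theorem: in bipartite graphs,
min vertex cover = max matching = 4

Maximum matching has size 4, so minimum vertex cover also has size 4.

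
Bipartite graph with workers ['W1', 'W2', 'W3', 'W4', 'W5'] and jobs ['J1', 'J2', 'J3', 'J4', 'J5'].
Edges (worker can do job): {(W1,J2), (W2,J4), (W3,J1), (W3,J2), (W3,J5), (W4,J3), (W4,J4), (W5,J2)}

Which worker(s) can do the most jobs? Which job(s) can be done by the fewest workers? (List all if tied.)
Most versatile: W3 (3 jobs); Least covered: J1, J3, J5 (1 workers)

Worker degrees (jobs they can do): W1:1, W2:1, W3:3, W4:2, W5:1
Job degrees (workers who can do it): J1:1, J2:3, J3:1, J4:2, J5:1

Maximum worker degree is 3, achieved by: W3
Minimum job degree is 1, achieved by: J1, J3, J5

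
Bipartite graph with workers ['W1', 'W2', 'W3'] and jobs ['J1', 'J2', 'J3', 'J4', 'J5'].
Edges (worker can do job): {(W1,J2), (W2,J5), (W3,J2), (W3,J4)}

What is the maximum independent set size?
Maximum independent set = 5

By König's theorem:
- Min vertex cover = Max matching = 3
- Max independent set = Total vertices - Min vertex cover
- Max independent set = 8 - 3 = 5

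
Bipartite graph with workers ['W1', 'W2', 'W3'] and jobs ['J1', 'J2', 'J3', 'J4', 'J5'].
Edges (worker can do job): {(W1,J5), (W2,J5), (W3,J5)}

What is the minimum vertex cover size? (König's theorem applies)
Minimum vertex cover size = 1

By König's theorem: in bipartite graphs,
min vertex cover = max matching = 1

Maximum matching has size 1, so minimum vertex cover also has size 1.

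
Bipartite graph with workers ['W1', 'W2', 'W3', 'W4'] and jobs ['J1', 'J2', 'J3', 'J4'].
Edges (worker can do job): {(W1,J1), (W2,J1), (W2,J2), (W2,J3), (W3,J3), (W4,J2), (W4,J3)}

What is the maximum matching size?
Maximum matching size = 3

Maximum matching: {(W1,J1), (W3,J3), (W4,J2)}
Size: 3

This assigns 3 workers to 3 distinct jobs.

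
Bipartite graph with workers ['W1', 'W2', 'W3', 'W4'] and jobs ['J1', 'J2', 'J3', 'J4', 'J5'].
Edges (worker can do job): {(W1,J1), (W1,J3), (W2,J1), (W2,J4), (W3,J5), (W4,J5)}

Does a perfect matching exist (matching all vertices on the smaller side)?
No, maximum matching has size 3 < 4

Maximum matching has size 3, need 4 for perfect matching.
Unmatched workers: ['W3']
Unmatched jobs: ['J2', 'J4']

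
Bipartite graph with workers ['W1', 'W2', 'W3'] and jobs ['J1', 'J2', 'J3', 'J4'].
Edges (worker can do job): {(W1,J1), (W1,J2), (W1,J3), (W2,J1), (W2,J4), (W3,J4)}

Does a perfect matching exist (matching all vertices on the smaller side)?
Yes, perfect matching exists (size 3)

Perfect matching: {(W1,J3), (W2,J1), (W3,J4)}
All 3 vertices on the smaller side are matched.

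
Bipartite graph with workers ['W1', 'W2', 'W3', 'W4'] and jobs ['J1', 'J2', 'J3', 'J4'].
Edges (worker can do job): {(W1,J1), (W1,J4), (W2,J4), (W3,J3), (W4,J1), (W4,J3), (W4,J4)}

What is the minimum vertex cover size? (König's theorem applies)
Minimum vertex cover size = 3

By König's theorem: in bipartite graphs,
min vertex cover = max matching = 3

Maximum matching has size 3, so minimum vertex cover also has size 3.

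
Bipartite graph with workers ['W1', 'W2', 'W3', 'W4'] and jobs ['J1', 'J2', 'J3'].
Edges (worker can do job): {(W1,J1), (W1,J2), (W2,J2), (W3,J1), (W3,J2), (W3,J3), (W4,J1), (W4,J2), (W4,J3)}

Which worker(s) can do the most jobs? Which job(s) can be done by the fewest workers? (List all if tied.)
Most versatile: W3, W4 (3 jobs); Least covered: J3 (2 workers)

Worker degrees (jobs they can do): W1:2, W2:1, W3:3, W4:3
Job degrees (workers who can do it): J1:3, J2:4, J3:2

Maximum worker degree is 3, achieved by: W3, W4
Minimum job degree is 2, achieved by: J3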